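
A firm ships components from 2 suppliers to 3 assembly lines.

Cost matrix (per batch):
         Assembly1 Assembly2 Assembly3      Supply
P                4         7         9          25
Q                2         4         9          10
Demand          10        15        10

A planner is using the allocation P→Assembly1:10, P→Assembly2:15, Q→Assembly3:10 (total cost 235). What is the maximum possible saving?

Current plan cost = 10·4 + 15·7 + 10·9 = 235.
Optimal plan:
  P→Assembly1: 10 × 4 = 40
  P→Assembly2: 5 × 7 = 35
  P→Assembly3: 10 × 9 = 90
  Q→Assembly2: 10 × 4 = 40
Optimal cost = 205.
Saving = 235 − 205 = 30.

30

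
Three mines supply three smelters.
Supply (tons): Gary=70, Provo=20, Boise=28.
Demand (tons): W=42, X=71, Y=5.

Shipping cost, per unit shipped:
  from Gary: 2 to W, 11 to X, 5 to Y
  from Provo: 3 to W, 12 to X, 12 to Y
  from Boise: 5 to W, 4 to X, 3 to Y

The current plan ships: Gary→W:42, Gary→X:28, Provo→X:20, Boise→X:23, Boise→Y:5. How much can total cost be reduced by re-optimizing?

25

Current plan cost = 42·2 + 28·11 + 20·12 + 23·4 + 5·3 = 739.
Optimal plan:
  Gary to W: 22 × 2 = 44
  Gary to X: 43 × 11 = 473
  Gary to Y: 5 × 5 = 25
  Provo to W: 20 × 3 = 60
  Boise to X: 28 × 4 = 112
Optimal cost = 714.
Saving = 739 − 714 = 25.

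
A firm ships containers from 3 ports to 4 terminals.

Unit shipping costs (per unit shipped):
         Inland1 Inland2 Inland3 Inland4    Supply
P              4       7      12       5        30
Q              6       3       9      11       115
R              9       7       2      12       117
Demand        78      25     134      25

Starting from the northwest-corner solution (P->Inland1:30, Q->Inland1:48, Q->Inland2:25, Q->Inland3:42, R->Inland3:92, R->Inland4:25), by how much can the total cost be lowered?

300

Current plan cost = 30·4 + 48·6 + 25·3 + 42·9 + 92·2 + 25·12 = 1345.
Optimal plan:
  P–Inland1: 5 × 4 = 20
  P–Inland4: 25 × 5 = 125
  Q–Inland1: 73 × 6 = 438
  Q–Inland2: 25 × 3 = 75
  Q–Inland3: 17 × 9 = 153
  R–Inland3: 117 × 2 = 234
Optimal cost = 1045.
Saving = 1345 − 1045 = 300.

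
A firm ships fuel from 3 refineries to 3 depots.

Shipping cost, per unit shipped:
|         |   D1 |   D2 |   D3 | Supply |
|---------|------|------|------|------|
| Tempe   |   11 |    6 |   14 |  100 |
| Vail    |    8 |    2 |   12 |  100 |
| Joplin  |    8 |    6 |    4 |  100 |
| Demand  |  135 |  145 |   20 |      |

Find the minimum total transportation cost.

1795

An optimal shipping plan:
  Tempe->D1: 55 × 11 = 605
  Tempe->D2: 45 × 6 = 270
  Vail->D2: 100 × 2 = 200
  Joplin->D1: 80 × 8 = 640
  Joplin->D3: 20 × 4 = 80
Total = 605 + 270 + 200 + 640 + 80 = 1795.
(Supply check: Tempe ships 100; Vail ships 100; Joplin ships 100.)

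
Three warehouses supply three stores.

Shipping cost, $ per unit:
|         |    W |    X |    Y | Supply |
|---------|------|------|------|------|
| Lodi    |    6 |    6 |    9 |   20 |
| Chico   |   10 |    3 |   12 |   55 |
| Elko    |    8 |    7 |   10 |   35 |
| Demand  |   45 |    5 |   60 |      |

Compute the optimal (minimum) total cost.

An optimal shipping plan:
  Lodi→W: 20 × $6 = $120
  Chico→X: 5 × $3 = $15
  Chico→Y: 50 × $12 = $600
  Elko→W: 25 × $8 = $200
  Elko→Y: 10 × $10 = $100
Total = 120 + 15 + 600 + 200 + 100 = $1035.

1035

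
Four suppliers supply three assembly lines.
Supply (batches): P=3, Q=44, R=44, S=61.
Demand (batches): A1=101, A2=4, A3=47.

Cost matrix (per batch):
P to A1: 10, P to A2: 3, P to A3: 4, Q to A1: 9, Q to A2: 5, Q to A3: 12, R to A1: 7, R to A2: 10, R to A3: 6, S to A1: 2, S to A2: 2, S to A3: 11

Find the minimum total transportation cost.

Optimal allocation:
  P→A3: 3 × 4 = 12
  Q→A1: 40 × 9 = 360
  Q→A2: 4 × 5 = 20
  R→A3: 44 × 6 = 264
  S→A1: 61 × 2 = 122
Total = 12 + 360 + 20 + 264 + 122 = 778.

778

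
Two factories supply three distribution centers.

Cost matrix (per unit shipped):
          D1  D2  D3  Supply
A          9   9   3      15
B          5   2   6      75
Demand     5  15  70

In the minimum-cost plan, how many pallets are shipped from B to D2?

Solving gives:
  A→D3: 15 pallets
  B→D1: 5 pallets
  B→D2: 15 pallets
  B→D3: 55 pallets
Total cost = 430.
So B→D2 carries 15 pallets.

15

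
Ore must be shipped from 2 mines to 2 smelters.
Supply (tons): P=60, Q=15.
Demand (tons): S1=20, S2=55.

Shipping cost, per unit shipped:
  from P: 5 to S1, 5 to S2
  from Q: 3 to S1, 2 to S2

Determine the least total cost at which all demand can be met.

330

A cheapest plan:
  P–S1: 20 tons
  P–S2: 40 tons
  Q–S2: 15 tons
Total cost = 330.
(Supply check: P ships 60; Q ships 15.)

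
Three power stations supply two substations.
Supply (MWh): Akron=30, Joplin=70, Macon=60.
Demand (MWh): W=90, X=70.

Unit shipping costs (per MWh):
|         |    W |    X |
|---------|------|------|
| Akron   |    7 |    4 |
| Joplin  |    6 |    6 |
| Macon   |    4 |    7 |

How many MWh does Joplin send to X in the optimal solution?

40

Solving gives:
  Akron–X: 30 × 4 = 120
  Joplin–W: 30 × 6 = 180
  Joplin–X: 40 × 6 = 240
  Macon–W: 60 × 4 = 240
Total cost = 780.
So Joplin→X carries 40 MWh.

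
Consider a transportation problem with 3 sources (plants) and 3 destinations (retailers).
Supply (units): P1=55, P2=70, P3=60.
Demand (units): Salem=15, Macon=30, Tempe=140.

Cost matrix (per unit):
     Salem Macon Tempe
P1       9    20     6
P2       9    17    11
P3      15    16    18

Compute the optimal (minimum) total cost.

A cheapest plan:
  P1 to Tempe: 55 units
  P2 to Tempe: 70 units
  P3 to Salem: 15 units
  P3 to Macon: 30 units
  P3 to Tempe: 15 units
Total cost = 2075.
(Supply check: P1 ships 55; P2 ships 70; P3 ships 60.)

2075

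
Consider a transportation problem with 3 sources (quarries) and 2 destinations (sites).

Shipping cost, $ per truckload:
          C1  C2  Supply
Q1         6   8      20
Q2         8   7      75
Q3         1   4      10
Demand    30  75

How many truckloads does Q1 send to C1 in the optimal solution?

20

Solving gives:
  Q1 to C1: 20 × $6 = $120
  Q2 to C2: 75 × $7 = $525
  Q3 to C1: 10 × $1 = $10
Total cost = $655.
So Q1→C1 carries 20 truckloads.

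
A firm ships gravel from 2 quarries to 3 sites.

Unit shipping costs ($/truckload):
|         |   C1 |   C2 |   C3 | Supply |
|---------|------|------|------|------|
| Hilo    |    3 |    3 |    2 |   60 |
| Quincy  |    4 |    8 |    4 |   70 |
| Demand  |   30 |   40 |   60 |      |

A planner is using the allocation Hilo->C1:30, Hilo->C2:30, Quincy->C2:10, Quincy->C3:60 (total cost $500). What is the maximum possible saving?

60

Current plan cost = 30·3 + 30·3 + 10·8 + 60·4 = $500.
Optimal plan:
  Hilo–C2: 40 × $3 = $120
  Hilo–C3: 20 × $2 = $40
  Quincy–C1: 30 × $4 = $120
  Quincy–C3: 40 × $4 = $160
Optimal cost = $440.
Saving = 500 − 440 = $60.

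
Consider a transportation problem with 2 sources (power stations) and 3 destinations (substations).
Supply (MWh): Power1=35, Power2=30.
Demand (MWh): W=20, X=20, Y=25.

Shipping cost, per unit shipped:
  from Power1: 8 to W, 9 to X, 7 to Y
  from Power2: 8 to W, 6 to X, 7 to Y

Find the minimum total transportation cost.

455

A cheapest plan:
  Power1–W: 20 × 8 = 160
  Power1–Y: 15 × 7 = 105
  Power2–X: 20 × 6 = 120
  Power2–Y: 10 × 7 = 70
Total = 160 + 105 + 120 + 70 = 455.
(Supply check: Power1 ships 35; Power2 ships 30.)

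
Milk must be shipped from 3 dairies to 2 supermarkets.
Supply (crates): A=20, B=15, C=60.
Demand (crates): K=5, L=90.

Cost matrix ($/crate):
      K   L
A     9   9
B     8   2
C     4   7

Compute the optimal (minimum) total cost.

Optimal allocation:
  A to L: 20 × $9 = $180
  B to L: 15 × $2 = $30
  C to K: 5 × $4 = $20
  C to L: 55 × $7 = $385
Total = 180 + 30 + 20 + 385 = $615.
(Supply check: A ships 20; B ships 15; C ships 60.)

615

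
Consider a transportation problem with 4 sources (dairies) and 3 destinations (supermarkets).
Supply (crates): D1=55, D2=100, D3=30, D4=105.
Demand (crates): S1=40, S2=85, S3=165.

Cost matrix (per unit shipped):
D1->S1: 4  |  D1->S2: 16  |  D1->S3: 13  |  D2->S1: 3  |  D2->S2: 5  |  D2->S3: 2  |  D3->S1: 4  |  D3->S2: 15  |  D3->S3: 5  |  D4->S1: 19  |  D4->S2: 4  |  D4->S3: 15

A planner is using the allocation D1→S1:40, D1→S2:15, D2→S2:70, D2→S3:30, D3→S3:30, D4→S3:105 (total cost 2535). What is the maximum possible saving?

1190

Current plan cost = 40·4 + 15·16 + 70·5 + 30·2 + 30·5 + 105·15 = 2535.
Optimal plan:
  D1 to S1: 40 × 4 = 160
  D1 to S3: 15 × 13 = 195
  D2 to S3: 100 × 2 = 200
  D3 to S3: 30 × 5 = 150
  D4 to S2: 85 × 4 = 340
  D4 to S3: 20 × 15 = 300
Optimal cost = 1345.
Saving = 2535 − 1345 = 1190.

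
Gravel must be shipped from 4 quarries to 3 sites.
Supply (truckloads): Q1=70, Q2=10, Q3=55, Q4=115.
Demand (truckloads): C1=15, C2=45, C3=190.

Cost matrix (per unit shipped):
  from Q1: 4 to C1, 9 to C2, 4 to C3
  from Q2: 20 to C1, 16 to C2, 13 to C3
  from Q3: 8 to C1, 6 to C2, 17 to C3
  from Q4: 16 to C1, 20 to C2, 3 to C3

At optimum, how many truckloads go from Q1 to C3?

Optimal shipments:
  Q1 to C1: 5 × 4 = 20
  Q1 to C3: 65 × 4 = 260
  Q2 to C3: 10 × 13 = 130
  Q3 to C1: 10 × 8 = 80
  Q3 to C2: 45 × 6 = 270
  Q4 to C3: 115 × 3 = 345
Total cost = 1105.
So Q1→C3 carries 65 truckloads.

65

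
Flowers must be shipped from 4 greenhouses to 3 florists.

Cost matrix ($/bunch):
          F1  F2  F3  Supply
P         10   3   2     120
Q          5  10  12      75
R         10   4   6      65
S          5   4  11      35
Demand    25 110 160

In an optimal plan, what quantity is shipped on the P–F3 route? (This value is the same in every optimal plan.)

120

Solving gives:
  P–F3: 120 bunches
  Q–F1: 25 bunches
  Q–F2: 10 bunches
  Q–F3: 40 bunches
  R–F2: 65 bunches
  S–F2: 35 bunches
Total cost = $1345.
So P→F3 carries 120 bunches.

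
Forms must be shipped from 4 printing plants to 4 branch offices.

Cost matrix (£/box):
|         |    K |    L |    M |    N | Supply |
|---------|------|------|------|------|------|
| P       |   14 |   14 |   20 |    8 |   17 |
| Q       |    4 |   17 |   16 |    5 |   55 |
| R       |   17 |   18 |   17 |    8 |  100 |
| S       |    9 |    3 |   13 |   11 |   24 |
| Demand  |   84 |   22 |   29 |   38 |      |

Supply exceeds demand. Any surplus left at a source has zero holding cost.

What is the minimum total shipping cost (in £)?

1509

One minimum-cost allocation:
  P→K: 17 × £14 = £238
  Q→K: 55 × £4 = £220
  R→K: 10 × £17 = £170
  R→M: 29 × £17 = £493
  R→N: 38 × £8 = £304
  S→K: 2 × £9 = £18
  S→L: 22 × £3 = £66
Total = 238 + 220 + 170 + 493 + 304 + 18 + 66 = £1509.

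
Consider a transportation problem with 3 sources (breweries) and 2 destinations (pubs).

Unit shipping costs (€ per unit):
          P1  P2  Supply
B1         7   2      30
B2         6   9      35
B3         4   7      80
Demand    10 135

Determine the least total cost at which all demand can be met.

One minimum-cost allocation:
  B1->P2: 30 × €2 = €60
  B2->P1: 10 × €6 = €60
  B2->P2: 25 × €9 = €225
  B3->P2: 80 × €7 = €560
Total = 60 + 60 + 225 + 560 = €905.

905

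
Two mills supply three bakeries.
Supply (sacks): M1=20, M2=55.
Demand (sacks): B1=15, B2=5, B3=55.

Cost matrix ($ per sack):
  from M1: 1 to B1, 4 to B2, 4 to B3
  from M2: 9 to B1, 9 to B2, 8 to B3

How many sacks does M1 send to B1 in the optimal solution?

The minimum-cost plan:
  M1→B1: 15 × $1 = $15
  M1→B2: 5 × $4 = $20
  M2→B3: 55 × $8 = $440
Total cost = $475.
So M1→B1 carries 15 sacks.

15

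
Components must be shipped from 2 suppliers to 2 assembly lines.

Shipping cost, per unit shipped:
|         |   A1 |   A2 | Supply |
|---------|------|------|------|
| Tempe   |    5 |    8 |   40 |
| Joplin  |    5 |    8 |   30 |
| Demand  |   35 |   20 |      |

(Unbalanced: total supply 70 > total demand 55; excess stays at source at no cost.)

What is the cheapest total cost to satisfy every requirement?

335

An optimal shipping plan:
  Tempe→A1: 5 × 5 = 25
  Tempe→A2: 20 × 8 = 160
  Joplin→A1: 30 × 5 = 150
Total = 25 + 160 + 150 = 335.
(Supply check: Tempe ships 25; Joplin ships 30.)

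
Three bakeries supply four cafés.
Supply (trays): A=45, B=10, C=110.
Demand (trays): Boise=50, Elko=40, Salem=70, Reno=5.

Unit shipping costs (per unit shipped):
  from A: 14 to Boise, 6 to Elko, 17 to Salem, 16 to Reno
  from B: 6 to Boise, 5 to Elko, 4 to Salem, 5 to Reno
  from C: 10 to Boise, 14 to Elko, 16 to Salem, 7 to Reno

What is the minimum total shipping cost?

1780

One minimum-cost allocation:
  A->Elko: 40 trays
  A->Salem: 5 trays
  B->Salem: 10 trays
  C->Boise: 50 trays
  C->Salem: 55 trays
  C->Reno: 5 trays
Total cost = 1780.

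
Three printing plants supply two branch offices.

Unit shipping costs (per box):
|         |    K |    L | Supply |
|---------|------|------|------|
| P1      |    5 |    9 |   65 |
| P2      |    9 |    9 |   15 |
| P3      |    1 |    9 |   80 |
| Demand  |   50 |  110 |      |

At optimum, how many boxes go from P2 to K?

Optimal shipments:
  P1->L: 65 × 9 = 585
  P2->L: 15 × 9 = 135
  P3->K: 50 × 1 = 50
  P3->L: 30 × 9 = 270
Total cost = 1040.
The route P2→K is not used.

0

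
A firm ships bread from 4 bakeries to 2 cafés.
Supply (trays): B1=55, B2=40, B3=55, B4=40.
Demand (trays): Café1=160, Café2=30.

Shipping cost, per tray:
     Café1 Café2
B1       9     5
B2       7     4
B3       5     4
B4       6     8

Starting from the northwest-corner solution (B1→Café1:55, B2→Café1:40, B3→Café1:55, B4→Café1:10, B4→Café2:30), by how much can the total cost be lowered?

180

Current plan cost = 55·9 + 40·7 + 55·5 + 10·6 + 30·8 = 1350.
Optimal plan:
  B1–Café1: 25 × 9 = 225
  B1–Café2: 30 × 5 = 150
  B2–Café1: 40 × 7 = 280
  B3–Café1: 55 × 5 = 275
  B4–Café1: 40 × 6 = 240
Optimal cost = 1170.
Saving = 1350 − 1170 = 180.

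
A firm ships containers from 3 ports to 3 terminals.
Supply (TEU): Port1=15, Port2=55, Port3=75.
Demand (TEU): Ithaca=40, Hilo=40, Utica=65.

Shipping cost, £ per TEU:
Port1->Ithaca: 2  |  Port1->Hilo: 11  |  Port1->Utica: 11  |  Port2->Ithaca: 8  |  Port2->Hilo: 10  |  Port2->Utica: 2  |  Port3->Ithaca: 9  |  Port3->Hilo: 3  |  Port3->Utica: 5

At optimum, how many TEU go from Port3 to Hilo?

Solving gives:
  Port1->Ithaca: 15 × £2 = £30
  Port2->Utica: 55 × £2 = £110
  Port3->Ithaca: 25 × £9 = £225
  Port3->Hilo: 40 × £3 = £120
  Port3->Utica: 10 × £5 = £50
Total cost = £535.
So Port3→Hilo carries 40 TEU.

40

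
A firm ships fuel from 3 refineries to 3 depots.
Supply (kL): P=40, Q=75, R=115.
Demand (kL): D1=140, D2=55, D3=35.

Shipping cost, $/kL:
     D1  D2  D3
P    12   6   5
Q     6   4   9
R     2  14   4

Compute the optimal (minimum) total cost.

One minimum-cost allocation:
  P to D2: 5 × $6 = $30
  P to D3: 35 × $5 = $175
  Q to D1: 25 × $6 = $150
  Q to D2: 50 × $4 = $200
  R to D1: 115 × $2 = $230
Total = 30 + 175 + 150 + 200 + 230 = $785.
(Supply check: P ships 40; Q ships 75; R ships 115.)

785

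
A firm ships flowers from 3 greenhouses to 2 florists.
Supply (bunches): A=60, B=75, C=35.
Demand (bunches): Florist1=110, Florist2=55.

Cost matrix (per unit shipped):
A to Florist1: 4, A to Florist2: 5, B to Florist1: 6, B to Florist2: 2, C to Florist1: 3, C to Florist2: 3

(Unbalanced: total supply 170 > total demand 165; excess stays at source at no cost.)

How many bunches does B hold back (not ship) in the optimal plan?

Minimum-cost shipments:
  A to Florist1: 60 × 4 = 240
  B to Florist1: 15 × 6 = 90
  B to Florist2: 55 × 2 = 110
  C to Florist1: 35 × 3 = 105
Total cost = 545.
B ships 70 of its 75, leaving 5.

5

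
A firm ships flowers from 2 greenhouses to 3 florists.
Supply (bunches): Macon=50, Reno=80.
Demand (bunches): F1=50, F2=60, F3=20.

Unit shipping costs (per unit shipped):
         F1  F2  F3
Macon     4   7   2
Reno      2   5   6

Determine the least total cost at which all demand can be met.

An optimal shipping plan:
  Macon–F2: 30 × 7 = 210
  Macon–F3: 20 × 2 = 40
  Reno–F1: 50 × 2 = 100
  Reno–F2: 30 × 5 = 150
Total = 210 + 40 + 100 + 150 = 500.

500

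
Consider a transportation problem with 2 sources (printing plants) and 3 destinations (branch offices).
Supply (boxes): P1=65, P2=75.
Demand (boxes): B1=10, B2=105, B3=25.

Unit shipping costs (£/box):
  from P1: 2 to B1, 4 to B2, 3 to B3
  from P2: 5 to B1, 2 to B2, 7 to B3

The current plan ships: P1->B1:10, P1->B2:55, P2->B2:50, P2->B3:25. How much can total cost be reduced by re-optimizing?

150

Current plan cost = 10·2 + 55·4 + 50·2 + 25·7 = £515.
Optimal plan:
  P1–B1: 10 boxes
  P1–B2: 30 boxes
  P1–B3: 25 boxes
  P2–B2: 75 boxes
Optimal cost = £365.
Saving = 515 − 365 = £150.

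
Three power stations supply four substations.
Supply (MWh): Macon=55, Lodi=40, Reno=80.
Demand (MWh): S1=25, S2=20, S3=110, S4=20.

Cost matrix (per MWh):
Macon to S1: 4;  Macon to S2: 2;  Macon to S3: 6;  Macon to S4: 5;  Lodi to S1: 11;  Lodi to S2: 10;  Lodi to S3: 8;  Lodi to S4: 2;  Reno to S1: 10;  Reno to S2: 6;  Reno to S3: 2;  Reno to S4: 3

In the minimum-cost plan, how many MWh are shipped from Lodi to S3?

Optimal shipments:
  Macon→S1: 25 × 4 = 100
  Macon→S2: 20 × 2 = 40
  Macon→S3: 10 × 6 = 60
  Lodi→S3: 20 × 8 = 160
  Lodi→S4: 20 × 2 = 40
  Reno→S3: 80 × 2 = 160
Total cost = 560.
So Lodi→S3 carries 20 MWh.

20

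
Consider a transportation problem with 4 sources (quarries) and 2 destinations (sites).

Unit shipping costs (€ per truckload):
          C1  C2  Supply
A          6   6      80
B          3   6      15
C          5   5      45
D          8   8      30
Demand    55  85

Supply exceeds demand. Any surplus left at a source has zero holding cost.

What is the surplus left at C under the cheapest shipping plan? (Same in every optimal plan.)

Minimum-cost shipments:
  A–C2: 80 × €6 = €480
  B–C1: 15 × €3 = €45
  C–C1: 40 × €5 = €200
  C–C2: 5 × €5 = €25
Total cost = €750.
C ships 45 of its 45, leaving 0.

0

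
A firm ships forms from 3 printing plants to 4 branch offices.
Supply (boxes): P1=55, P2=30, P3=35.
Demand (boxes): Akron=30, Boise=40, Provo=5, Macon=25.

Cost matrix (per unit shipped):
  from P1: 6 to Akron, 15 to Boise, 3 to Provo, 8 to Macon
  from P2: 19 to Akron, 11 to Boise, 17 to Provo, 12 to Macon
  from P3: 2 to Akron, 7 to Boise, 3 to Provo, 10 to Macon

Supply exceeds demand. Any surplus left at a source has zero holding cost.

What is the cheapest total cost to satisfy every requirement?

695

One minimum-cost allocation:
  P1–Akron: 5 × 6 = 30
  P1–Provo: 5 × 3 = 15
  P1–Macon: 25 × 8 = 200
  P2–Boise: 30 × 11 = 330
  P3–Akron: 25 × 2 = 50
  P3–Boise: 10 × 7 = 70
Total = 30 + 15 + 200 + 330 + 50 + 70 = 695.
(Supply check: P1 ships 35; P2 ships 30; P3 ships 35.)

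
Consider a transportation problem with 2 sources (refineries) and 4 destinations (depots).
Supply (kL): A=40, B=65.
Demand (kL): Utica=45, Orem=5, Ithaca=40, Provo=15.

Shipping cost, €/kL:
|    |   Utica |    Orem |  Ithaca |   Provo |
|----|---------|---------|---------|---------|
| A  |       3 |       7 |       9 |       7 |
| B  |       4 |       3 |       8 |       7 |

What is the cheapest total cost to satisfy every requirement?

A cheapest plan:
  A–Utica: 40 kL
  B–Utica: 5 kL
  B–Orem: 5 kL
  B–Ithaca: 40 kL
  B–Provo: 15 kL
Total cost = €580.

580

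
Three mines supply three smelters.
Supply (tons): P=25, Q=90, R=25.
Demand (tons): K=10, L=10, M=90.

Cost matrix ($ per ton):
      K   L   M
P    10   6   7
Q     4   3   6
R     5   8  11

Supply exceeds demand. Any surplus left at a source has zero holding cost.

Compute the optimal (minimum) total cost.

Optimal allocation:
  P to M: 10 × $7 = $70
  Q to L: 10 × $3 = $30
  Q to M: 80 × $6 = $480
  R to K: 10 × $5 = $50
Total = 70 + 30 + 480 + 50 = $630.

630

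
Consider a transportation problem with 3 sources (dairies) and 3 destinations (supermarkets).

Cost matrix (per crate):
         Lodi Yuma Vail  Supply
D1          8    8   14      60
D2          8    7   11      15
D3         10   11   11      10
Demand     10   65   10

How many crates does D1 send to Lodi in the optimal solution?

Optimal shipments:
  D1–Lodi: 10 crates
  D1–Yuma: 50 crates
  D2–Yuma: 15 crates
  D3–Vail: 10 crates
Total cost = 695.
So D1→Lodi carries 10 crates.

10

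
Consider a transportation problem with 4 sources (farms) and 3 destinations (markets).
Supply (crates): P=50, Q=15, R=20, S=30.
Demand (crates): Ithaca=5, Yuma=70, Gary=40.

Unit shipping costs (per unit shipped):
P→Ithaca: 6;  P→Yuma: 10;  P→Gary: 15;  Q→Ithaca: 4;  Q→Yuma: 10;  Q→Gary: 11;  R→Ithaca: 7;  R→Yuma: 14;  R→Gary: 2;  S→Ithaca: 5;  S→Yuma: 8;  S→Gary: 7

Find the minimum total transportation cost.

Optimal allocation:
  P–Yuma: 50 × 10 = 500
  Q–Ithaca: 5 × 4 = 20
  Q–Yuma: 10 × 10 = 100
  R–Gary: 20 × 2 = 40
  S–Yuma: 10 × 8 = 80
  S–Gary: 20 × 7 = 140
Total = 500 + 20 + 100 + 40 + 80 + 140 = 880.

880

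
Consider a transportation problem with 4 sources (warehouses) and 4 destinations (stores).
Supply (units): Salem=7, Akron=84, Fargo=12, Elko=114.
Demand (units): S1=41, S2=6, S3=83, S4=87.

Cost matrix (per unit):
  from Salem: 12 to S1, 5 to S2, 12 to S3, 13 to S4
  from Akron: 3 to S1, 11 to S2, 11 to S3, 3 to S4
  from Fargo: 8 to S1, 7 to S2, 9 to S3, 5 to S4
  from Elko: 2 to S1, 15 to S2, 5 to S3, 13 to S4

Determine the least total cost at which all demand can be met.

828

An optimal shipping plan:
  Salem→S2: 6 units
  Salem→S3: 1 units
  Akron→S1: 9 units
  Akron→S4: 75 units
  Fargo→S4: 12 units
  Elko→S1: 32 units
  Elko→S3: 82 units
Total cost = 828.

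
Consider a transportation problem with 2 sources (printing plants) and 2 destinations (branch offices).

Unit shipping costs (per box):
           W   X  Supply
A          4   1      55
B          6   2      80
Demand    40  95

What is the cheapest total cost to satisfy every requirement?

A cheapest plan:
  A->W: 40 × 4 = 160
  A->X: 15 × 1 = 15
  B->X: 80 × 2 = 160
Total = 160 + 15 + 160 = 335.
(Supply check: A ships 55; B ships 80.)

335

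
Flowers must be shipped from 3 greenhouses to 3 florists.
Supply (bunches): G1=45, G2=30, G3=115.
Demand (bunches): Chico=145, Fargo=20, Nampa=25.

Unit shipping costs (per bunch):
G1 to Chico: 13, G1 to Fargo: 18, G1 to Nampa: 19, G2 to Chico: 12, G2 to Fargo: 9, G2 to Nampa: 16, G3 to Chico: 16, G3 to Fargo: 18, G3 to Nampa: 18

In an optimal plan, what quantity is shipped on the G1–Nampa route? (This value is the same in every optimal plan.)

The minimum-cost plan:
  G1->Chico: 45 × 13 = 585
  G2->Chico: 10 × 12 = 120
  G2->Fargo: 20 × 9 = 180
  G3->Chico: 90 × 16 = 1440
  G3->Nampa: 25 × 18 = 450
Total cost = 2775.
The route G1→Nampa is not used.

0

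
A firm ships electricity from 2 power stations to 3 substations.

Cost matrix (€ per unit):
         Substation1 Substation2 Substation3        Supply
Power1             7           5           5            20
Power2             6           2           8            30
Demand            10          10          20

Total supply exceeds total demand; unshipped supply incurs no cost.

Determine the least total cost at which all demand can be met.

180

One minimum-cost allocation:
  Power1 to Substation3: 20 × €5 = €100
  Power2 to Substation1: 10 × €6 = €60
  Power2 to Substation2: 10 × €2 = €20
Total = 100 + 60 + 20 = €180.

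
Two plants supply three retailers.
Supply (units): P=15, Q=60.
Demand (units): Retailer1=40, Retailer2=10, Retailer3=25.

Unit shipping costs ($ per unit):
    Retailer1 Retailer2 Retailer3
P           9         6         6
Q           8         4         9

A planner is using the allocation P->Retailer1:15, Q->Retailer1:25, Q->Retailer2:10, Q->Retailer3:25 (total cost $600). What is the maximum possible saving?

60

Current plan cost = 15·9 + 25·8 + 10·4 + 25·9 = $600.
Optimal plan:
  P to Retailer3: 15 × $6 = $90
  Q to Retailer1: 40 × $8 = $320
  Q to Retailer2: 10 × $4 = $40
  Q to Retailer3: 10 × $9 = $90
Optimal cost = $540.
Saving = 600 − 540 = $60.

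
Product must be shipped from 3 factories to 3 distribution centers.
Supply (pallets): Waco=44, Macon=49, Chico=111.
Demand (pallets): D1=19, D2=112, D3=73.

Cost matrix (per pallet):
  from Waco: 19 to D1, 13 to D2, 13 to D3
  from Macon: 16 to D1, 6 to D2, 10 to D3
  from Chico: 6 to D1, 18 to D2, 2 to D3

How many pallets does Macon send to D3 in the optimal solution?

0

The minimum-cost plan:
  Waco→D2: 44 pallets
  Macon→D2: 49 pallets
  Chico→D1: 19 pallets
  Chico→D2: 19 pallets
  Chico→D3: 73 pallets
Total cost = 1468.
The route Macon→D3 is not used.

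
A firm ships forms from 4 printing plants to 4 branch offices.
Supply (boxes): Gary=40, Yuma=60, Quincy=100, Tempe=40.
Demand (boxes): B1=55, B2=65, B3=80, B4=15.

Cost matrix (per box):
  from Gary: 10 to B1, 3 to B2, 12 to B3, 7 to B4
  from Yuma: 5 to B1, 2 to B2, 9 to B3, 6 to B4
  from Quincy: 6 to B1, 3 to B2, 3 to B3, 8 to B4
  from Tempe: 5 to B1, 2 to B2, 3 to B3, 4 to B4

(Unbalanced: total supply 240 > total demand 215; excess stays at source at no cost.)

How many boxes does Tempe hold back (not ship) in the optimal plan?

An optimal plan:
  Gary->B2: 35 × 3 = 105
  Yuma->B1: 30 × 5 = 150
  Yuma->B2: 30 × 2 = 60
  Quincy->B3: 80 × 3 = 240
  Tempe->B1: 25 × 5 = 125
  Tempe->B4: 15 × 4 = 60
Total cost = 740.
Tempe ships 40 of its 40, leaving 0.

0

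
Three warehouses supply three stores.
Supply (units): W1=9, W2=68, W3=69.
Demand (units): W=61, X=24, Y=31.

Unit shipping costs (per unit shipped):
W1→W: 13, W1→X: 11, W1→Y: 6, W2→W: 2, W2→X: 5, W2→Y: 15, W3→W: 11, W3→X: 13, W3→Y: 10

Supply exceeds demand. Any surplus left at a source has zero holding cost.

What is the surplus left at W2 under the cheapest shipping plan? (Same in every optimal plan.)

An optimal plan:
  W1 to Y: 9 × 6 = 54
  W2 to W: 61 × 2 = 122
  W2 to X: 7 × 5 = 35
  W3 to X: 17 × 13 = 221
  W3 to Y: 22 × 10 = 220
Total cost = 652.
W2 ships 68 of its 68, leaving 0.

0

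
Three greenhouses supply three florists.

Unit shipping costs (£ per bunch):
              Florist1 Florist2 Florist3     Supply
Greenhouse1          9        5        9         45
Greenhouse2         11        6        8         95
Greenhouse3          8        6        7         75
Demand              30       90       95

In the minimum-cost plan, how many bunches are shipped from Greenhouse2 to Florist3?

Optimal shipments:
  Greenhouse1 to Florist2: 45 × £5 = £225
  Greenhouse2 to Florist2: 45 × £6 = £270
  Greenhouse2 to Florist3: 50 × £8 = £400
  Greenhouse3 to Florist1: 30 × £8 = £240
  Greenhouse3 to Florist3: 45 × £7 = £315
Total cost = £1450.
So Greenhouse2→Florist3 carries 50 bunches.

50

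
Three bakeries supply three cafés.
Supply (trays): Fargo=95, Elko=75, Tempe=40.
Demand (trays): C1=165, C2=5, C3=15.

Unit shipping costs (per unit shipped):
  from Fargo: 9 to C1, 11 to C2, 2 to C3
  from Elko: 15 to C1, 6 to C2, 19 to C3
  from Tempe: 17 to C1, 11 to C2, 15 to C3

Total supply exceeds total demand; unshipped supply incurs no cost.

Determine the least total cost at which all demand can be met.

One minimum-cost allocation:
  Fargo–C1: 80 × 9 = 720
  Fargo–C3: 15 × 2 = 30
  Elko–C1: 70 × 15 = 1050
  Elko–C2: 5 × 6 = 30
  Tempe–C1: 15 × 17 = 255
Total = 720 + 30 + 1050 + 30 + 255 = 2085.

2085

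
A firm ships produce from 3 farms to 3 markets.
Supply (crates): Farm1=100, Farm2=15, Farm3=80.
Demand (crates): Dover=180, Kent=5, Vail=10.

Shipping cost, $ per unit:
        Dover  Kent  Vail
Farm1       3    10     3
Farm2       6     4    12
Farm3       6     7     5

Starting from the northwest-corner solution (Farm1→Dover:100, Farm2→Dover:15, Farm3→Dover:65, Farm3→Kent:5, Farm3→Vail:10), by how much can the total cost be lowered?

15

Current plan cost = 100·3 + 15·6 + 65·6 + 5·7 + 10·5 = $865.
Optimal plan:
  Farm1–Dover: 100 crates
  Farm2–Dover: 10 crates
  Farm2–Kent: 5 crates
  Farm3–Dover: 70 crates
  Farm3–Vail: 10 crates
Optimal cost = $850.
Saving = 865 − 850 = $15.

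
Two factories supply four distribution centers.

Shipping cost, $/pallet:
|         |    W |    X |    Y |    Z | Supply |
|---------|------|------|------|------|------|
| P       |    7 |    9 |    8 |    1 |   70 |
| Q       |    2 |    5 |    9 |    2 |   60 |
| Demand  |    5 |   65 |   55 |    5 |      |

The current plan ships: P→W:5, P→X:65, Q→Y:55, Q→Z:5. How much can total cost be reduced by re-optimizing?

305

Current plan cost = 5·7 + 65·9 + 55·9 + 5·2 = $1125.
Optimal plan:
  P→X: 10 pallets
  P→Y: 55 pallets
  P→Z: 5 pallets
  Q→W: 5 pallets
  Q→X: 55 pallets
Optimal cost = $820.
Saving = 1125 − 820 = $305.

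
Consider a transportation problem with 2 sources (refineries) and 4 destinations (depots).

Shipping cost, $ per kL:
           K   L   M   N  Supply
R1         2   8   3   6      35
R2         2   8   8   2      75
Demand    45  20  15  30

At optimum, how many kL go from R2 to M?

0

Optimal shipments:
  R1 to K: 20 kL
  R1 to M: 15 kL
  R2 to K: 25 kL
  R2 to L: 20 kL
  R2 to N: 30 kL
Total cost = $355.
The route R2→M is not used.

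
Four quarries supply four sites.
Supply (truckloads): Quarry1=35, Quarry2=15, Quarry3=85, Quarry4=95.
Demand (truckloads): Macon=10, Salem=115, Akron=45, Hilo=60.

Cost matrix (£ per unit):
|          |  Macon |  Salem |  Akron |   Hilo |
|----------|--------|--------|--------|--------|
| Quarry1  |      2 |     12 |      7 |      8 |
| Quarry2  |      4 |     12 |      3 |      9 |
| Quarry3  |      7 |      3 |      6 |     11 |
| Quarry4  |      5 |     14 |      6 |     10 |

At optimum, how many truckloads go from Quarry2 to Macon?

Solving gives:
  Quarry1->Macon: 10 × £2 = £20
  Quarry1->Salem: 25 × £12 = £300
  Quarry2->Akron: 15 × £3 = £45
  Quarry3->Salem: 85 × £3 = £255
  Quarry4->Salem: 5 × £14 = £70
  Quarry4->Akron: 30 × £6 = £180
  Quarry4->Hilo: 60 × £10 = £600
Total cost = £1470.
The route Quarry2→Macon is not used.

0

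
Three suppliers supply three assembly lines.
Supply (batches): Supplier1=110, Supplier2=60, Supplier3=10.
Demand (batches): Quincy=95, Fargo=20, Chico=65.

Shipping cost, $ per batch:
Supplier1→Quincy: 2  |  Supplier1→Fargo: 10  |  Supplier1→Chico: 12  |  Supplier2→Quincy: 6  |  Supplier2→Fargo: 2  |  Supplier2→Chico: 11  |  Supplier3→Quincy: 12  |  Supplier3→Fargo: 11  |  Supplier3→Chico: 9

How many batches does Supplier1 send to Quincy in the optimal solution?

Optimal shipments:
  Supplier1 to Quincy: 95 batches
  Supplier1 to Chico: 15 batches
  Supplier2 to Fargo: 20 batches
  Supplier2 to Chico: 40 batches
  Supplier3 to Chico: 10 batches
Total cost = $940.
So Supplier1→Quincy carries 95 batches.

95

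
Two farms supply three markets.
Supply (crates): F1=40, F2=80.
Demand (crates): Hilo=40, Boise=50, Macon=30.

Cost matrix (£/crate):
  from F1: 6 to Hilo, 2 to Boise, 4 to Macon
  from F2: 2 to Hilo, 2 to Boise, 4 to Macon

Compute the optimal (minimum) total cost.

Optimal allocation:
  F1–Boise: 40 × £2 = £80
  F2–Hilo: 40 × £2 = £80
  F2–Boise: 10 × £2 = £20
  F2–Macon: 30 × £4 = £120
Total = 80 + 80 + 20 + 120 = £300.

300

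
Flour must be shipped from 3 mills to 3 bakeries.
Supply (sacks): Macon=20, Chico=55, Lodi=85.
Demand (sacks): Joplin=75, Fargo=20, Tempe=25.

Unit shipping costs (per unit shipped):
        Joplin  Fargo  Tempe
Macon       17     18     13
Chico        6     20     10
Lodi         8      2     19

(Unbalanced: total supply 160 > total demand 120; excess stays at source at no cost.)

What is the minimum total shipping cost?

Optimal allocation:
  Chico→Joplin: 30 × 6 = 180
  Chico→Tempe: 25 × 10 = 250
  Lodi→Joplin: 45 × 8 = 360
  Lodi→Fargo: 20 × 2 = 40
Total = 180 + 250 + 360 + 40 = 830.
(Supply check: Macon ships 0; Chico ships 55; Lodi ships 65.)

830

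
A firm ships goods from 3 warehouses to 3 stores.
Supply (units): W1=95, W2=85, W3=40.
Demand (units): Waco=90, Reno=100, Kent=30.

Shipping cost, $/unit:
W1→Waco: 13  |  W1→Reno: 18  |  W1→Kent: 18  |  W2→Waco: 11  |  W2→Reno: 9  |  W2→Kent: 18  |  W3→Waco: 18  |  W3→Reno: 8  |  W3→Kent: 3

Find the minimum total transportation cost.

A cheapest plan:
  W1→Waco: 90 × $13 = $1170
  W1→Reno: 5 × $18 = $90
  W2→Reno: 85 × $9 = $765
  W3→Reno: 10 × $8 = $80
  W3→Kent: 30 × $3 = $90
Total = 1170 + 90 + 765 + 80 + 90 = $2195.

2195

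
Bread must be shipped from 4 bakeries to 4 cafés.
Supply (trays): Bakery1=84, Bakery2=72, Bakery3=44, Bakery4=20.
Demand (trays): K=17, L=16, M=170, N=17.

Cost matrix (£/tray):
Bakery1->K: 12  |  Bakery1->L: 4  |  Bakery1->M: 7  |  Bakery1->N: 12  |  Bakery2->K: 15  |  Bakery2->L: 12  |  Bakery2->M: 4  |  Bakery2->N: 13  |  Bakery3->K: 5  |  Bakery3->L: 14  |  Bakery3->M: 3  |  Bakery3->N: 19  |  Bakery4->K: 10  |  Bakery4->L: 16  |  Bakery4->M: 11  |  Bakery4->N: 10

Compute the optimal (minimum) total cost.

1188

One minimum-cost allocation:
  Bakery1→L: 16 × £4 = £64
  Bakery1→M: 68 × £7 = £476
  Bakery2→M: 72 × £4 = £288
  Bakery3→K: 14 × £5 = £70
  Bakery3→M: 30 × £3 = £90
  Bakery4→K: 3 × £10 = £30
  Bakery4→N: 17 × £10 = £170
Total = 64 + 476 + 288 + 70 + 90 + 30 + 170 = £1188.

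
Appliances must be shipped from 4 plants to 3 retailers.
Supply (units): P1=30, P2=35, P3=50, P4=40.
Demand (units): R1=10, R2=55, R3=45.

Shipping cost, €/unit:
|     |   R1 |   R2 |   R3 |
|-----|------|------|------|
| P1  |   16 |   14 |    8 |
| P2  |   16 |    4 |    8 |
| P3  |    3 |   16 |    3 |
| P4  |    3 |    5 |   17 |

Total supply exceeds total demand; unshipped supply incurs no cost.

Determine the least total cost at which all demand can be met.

405

Optimal allocation:
  P2 to R2: 35 × €4 = €140
  P3 to R1: 5 × €3 = €15
  P3 to R3: 45 × €3 = €135
  P4 to R1: 5 × €3 = €15
  P4 to R2: 20 × €5 = €100
Total = 140 + 15 + 135 + 15 + 100 = €405.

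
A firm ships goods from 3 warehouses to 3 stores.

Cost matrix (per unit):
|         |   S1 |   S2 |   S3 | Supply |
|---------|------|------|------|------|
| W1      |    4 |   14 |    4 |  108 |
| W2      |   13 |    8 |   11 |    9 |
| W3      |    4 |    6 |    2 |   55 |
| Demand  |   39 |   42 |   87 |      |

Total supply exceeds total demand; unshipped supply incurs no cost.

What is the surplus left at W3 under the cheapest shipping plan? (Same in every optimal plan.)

0

An optimal plan:
  W1->S1: 39 × 4 = 156
  W1->S3: 65 × 4 = 260
  W2->S2: 9 × 8 = 72
  W3->S2: 33 × 6 = 198
  W3->S3: 22 × 2 = 44
Total cost = 730.
W3 ships 55 of its 55, leaving 0.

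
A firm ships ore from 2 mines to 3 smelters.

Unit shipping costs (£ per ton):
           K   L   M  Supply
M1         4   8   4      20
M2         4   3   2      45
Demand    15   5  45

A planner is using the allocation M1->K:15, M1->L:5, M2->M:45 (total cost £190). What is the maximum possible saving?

Current plan cost = 15·4 + 5·8 + 45·2 = £190.
Optimal plan:
  M1→K: 15 tons
  M1→M: 5 tons
  M2→L: 5 tons
  M2→M: 40 tons
Optimal cost = £175.
Saving = 190 − 175 = £15.

15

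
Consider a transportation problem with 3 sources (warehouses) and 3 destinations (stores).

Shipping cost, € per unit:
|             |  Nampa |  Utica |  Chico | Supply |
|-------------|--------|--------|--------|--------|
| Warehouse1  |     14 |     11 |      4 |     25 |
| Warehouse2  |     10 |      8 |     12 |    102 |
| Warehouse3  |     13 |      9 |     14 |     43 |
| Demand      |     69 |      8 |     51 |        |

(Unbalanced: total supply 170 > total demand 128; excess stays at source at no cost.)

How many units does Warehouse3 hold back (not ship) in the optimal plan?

An optimal plan:
  Warehouse1->Chico: 25 × €4 = €100
  Warehouse2->Nampa: 69 × €10 = €690
  Warehouse2->Utica: 7 × €8 = €56
  Warehouse2->Chico: 26 × €12 = €312
  Warehouse3->Utica: 1 × €9 = €9
Total cost = €1167.
Warehouse3 ships 1 of its 43, leaving 42.

42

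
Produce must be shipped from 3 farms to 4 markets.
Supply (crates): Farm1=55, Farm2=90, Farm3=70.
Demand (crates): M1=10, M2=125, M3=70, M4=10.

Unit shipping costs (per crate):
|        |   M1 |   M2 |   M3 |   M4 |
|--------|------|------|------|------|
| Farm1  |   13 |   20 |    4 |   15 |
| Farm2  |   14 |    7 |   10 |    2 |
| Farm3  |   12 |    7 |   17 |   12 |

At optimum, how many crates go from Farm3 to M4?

0

Solving gives:
  Farm1–M3: 55 × 4 = 220
  Farm2–M2: 65 × 7 = 455
  Farm2–M3: 15 × 10 = 150
  Farm2–M4: 10 × 2 = 20
  Farm3–M1: 10 × 12 = 120
  Farm3–M2: 60 × 7 = 420
Total cost = 1385.
The route Farm3→M4 is not used.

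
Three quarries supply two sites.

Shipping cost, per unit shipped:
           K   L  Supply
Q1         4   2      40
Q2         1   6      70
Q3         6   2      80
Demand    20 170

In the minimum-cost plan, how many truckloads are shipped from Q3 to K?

0

Optimal shipments:
  Q1->L: 40 × 2 = 80
  Q2->K: 20 × 1 = 20
  Q2->L: 50 × 6 = 300
  Q3->L: 80 × 2 = 160
Total cost = 560.
The route Q3→K is not used.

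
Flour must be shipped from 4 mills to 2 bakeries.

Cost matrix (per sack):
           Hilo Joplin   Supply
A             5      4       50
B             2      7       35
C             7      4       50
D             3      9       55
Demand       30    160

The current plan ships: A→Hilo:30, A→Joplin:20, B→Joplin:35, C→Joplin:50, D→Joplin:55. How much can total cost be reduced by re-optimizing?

Current plan cost = 30·5 + 20·4 + 35·7 + 50·4 + 55·9 = 1170.
Optimal plan:
  A–Joplin: 50 sacks
  B–Joplin: 35 sacks
  C–Joplin: 50 sacks
  D–Hilo: 30 sacks
  D–Joplin: 25 sacks
Optimal cost = 960.
Saving = 1170 − 960 = 210.

210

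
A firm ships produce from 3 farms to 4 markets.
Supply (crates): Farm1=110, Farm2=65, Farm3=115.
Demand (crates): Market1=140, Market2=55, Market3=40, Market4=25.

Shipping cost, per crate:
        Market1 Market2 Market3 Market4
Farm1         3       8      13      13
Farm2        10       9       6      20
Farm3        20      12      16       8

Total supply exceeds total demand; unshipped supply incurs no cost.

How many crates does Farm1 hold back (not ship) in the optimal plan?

0

An optimal plan:
  Farm1→Market1: 110 × 3 = 330
  Farm2→Market1: 30 × 10 = 300
  Farm2→Market3: 35 × 6 = 210
  Farm3→Market2: 55 × 12 = 660
  Farm3→Market3: 5 × 16 = 80
  Farm3→Market4: 25 × 8 = 200
Total cost = 1780.
Farm1 ships 110 of its 110, leaving 0.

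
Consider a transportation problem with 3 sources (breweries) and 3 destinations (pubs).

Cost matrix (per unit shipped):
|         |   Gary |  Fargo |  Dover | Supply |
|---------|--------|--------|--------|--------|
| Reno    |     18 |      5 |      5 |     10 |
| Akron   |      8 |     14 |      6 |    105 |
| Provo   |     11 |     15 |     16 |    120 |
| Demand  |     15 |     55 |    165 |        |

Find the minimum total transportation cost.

2470

One minimum-cost allocation:
  Reno→Dover: 10 × 5 = 50
  Akron→Dover: 105 × 6 = 630
  Provo→Gary: 15 × 11 = 165
  Provo→Fargo: 55 × 15 = 825
  Provo→Dover: 50 × 16 = 800
Total = 50 + 630 + 165 + 825 + 800 = 2470.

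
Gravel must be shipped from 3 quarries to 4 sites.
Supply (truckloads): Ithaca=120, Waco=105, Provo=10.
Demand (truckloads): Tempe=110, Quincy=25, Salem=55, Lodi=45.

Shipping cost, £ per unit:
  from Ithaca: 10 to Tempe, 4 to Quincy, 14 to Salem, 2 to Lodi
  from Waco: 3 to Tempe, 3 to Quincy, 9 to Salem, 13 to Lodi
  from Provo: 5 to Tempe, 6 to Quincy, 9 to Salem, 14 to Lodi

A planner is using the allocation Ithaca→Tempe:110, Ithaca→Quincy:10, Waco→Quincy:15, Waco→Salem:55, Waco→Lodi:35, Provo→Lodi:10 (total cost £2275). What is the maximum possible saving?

1000

Current plan cost = 110·10 + 10·4 + 15·3 + 55·9 + 35·13 + 10·14 = £2275.
Optimal plan:
  Ithaca→Quincy: 25 × £4 = £100
  Ithaca→Salem: 50 × £14 = £700
  Ithaca→Lodi: 45 × £2 = £90
  Waco→Tempe: 105 × £3 = £315
  Provo→Tempe: 5 × £5 = £25
  Provo→Salem: 5 × £9 = £45
Optimal cost = £1275.
Saving = 2275 − 1275 = £1000.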